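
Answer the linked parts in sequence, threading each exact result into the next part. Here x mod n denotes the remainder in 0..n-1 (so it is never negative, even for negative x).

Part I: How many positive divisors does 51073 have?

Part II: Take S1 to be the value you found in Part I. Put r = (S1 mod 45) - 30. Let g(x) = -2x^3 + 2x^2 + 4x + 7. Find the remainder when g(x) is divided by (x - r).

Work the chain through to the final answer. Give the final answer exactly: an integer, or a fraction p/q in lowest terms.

Part I: 51073 = 11 * 4643; number of divisors = (1+1) * (1+1) = 4; answer 4
Part II: S1 = 4; r = -26; remainder = value at the root: -2*(-26)^3 + 2*(-26)^2 + 4*(-26)^1 + 7 = (35152) + (1352) + (-104) + (7) = 36407; answer 36407

36407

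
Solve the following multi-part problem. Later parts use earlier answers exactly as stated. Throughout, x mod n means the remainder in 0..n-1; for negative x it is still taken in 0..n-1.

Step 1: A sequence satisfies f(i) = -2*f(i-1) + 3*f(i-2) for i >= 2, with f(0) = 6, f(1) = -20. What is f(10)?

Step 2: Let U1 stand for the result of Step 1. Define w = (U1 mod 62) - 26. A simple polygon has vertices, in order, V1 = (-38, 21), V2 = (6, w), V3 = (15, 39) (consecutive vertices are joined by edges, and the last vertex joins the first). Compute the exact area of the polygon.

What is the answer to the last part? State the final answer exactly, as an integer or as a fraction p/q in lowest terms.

1269/2

Step 1: f(2) = -2*(-20) + 3*(6) = 58; iterating: f(2)=58, f(3)=-176, f(4)=526, f(5)=-1580, f(6)=4738, f(7)=-14216, f(8)=42646, f(9)=-127940, f(10)=383818; answer 383818
Step 2: U1 = 383818; w = 12; cross terms: (-38*12 - 6*21)=-582, (6*39 - 15*12)=54, (15*21 - -38*39)=1797; twice the area = |1269| = 1269; area = 1269/2; answer 1269/2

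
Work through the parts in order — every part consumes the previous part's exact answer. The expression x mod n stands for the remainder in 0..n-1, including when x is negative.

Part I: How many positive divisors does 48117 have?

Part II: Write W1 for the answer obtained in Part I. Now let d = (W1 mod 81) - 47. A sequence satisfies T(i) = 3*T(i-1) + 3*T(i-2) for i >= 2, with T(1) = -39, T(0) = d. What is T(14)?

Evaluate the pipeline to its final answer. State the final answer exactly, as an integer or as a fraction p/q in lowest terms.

-1932568794

Part I: 48117 = 3 * 43 * 373; number of divisors = (1+1) * (1+1) * (1+1) = 8; answer 8
Part II: W1 = 8; d = -39; T(2) = 3*(-39) + 3*(-39) = -234; iterating: T(2)=-234, T(3)=-819, T(4)=-3159, T(5)=-11934, T(6)=-45279, T(7)=-171639, T(8)=-650754, T(9)=-2467179, T(10)=-9353799, T(11)=-35462934, T(12)=-134450199, T(13)=-509739399, T(14)=-1932568794; answer -1932568794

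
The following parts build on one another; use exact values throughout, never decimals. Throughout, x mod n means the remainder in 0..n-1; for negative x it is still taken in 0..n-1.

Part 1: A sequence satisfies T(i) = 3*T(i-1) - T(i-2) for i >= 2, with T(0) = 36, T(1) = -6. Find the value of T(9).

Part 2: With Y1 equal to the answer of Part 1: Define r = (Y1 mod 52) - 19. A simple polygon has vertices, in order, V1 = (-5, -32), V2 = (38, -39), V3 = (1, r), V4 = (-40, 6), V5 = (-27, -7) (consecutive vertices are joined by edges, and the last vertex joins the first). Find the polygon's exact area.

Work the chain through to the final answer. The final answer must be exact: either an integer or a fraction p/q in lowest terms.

3429/2

Part 1: T(2) = 3*(-6) - 1*(36) = -54; iterating: T(2)=-54, T(3)=-156, T(4)=-414, T(5)=-1086, T(6)=-2844, T(7)=-7446, T(8)=-19494, T(9)=-51036; answer -51036
Part 2: Y1 = -51036; r = 9; cross terms: (-5*-39 - 38*-32)=1411, (38*9 - 1*-39)=381, (1*6 - -40*9)=366, (-40*-7 - -27*6)=442, (-27*-32 - -5*-7)=829; twice the area = |3429| = 3429; area = 3429/2; answer 3429/2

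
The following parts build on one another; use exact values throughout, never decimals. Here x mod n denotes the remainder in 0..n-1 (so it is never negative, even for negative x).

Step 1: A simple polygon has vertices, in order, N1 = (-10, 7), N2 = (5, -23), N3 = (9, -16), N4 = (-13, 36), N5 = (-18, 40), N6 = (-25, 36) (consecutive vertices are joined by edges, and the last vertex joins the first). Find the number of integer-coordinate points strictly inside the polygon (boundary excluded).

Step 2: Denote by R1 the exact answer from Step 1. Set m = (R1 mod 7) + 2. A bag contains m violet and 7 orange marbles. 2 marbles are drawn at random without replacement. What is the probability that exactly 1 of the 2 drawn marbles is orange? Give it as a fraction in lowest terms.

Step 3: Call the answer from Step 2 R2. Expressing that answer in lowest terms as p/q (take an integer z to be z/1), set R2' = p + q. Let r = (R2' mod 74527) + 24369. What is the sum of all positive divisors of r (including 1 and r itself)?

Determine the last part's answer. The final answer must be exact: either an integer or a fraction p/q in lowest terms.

44064

Step 1: cross terms: (-10*-23 - 5*7)=195, (5*-16 - 9*-23)=127, (9*36 - -13*-16)=116, (-13*40 - -18*36)=128, (-18*36 - -25*40)=352, (-25*7 - -10*36)=185; twice the area = |1103| = 1103; area = 1103/2; boundary points = 15 + 1 + 2 + 1 + 1 + 1 = 21; strictly interior points = area - boundary/2 + 1 = 542; answer 542
Step 2: R1 = 542; m = 5; total draws C(12,2) = 66; favorable C(7,1)*C(5,1) = 35; P = 35/66; answer 35/66
Step 3: R2 = 35/66; threaded value p + q = 101; r = 24470; 24470 = 2 * 5 * 2447; sigma = (1 + 2) * (1 + 5) * (1 + 2447) = 3 * 6 * 2448 = 44064; answer 44064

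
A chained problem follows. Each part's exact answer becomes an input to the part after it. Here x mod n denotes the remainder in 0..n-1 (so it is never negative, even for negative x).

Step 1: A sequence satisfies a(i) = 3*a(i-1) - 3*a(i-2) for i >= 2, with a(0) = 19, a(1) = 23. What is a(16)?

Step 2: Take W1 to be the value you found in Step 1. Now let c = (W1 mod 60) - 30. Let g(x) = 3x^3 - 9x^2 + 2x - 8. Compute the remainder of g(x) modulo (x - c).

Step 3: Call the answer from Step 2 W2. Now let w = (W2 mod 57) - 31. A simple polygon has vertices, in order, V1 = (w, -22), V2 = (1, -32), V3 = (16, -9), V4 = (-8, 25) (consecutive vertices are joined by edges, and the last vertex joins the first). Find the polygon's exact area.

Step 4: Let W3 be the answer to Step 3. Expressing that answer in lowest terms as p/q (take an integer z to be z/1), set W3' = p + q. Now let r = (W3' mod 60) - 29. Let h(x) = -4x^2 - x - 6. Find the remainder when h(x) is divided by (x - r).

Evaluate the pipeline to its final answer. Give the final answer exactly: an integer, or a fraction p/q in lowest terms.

-3114

Step 1: a(2) = 3*(23) - 3*(19) = 12; iterating: a(2)=12, a(3)=-33, a(4)=-135, a(5)=-306, a(6)=-513, a(7)=-621, a(8)=-324, a(9)=891, a(10)=3645, a(11)=8262, a(12)=13851, a(13)=16767, a(14)=8748, a(15)=-24057, a(16)=-98415; answer -98415
Step 2: W1 = -98415; c = 15; remainder = value at the root: 3*(15)^3 - 9*(15)^2 + 2*(15)^1 - 8 = (10125) + (-2025) + (30) + (-8) = 8122; answer 8122
Step 3: W2 = 8122; w = -3; cross terms: (-3*-32 - 1*-22)=118, (1*-9 - 16*-32)=503, (16*25 - -8*-9)=328, (-8*-22 - -3*25)=251; twice the area = |1200| = 1200; area = 600; answer 600
Step 4: W3 = 600; threaded value p + q = 601; r = -28; remainder = value at the root: -4*(-28)^2 - 1*(-28)^1 - 6 = (-3136) + (28) + (-6) = -3114; answer -3114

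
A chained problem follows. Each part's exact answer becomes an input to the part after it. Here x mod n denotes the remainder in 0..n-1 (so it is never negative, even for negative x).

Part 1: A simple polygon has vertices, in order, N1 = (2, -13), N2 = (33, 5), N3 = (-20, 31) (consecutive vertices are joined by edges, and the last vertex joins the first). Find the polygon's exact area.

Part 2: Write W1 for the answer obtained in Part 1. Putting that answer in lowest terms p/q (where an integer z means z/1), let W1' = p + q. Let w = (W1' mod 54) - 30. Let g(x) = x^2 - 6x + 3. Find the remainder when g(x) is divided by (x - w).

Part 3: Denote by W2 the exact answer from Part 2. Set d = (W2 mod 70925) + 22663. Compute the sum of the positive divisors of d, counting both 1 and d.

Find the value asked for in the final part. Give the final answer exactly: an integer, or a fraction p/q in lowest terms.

25008

Part 1: cross terms: (2*5 - 33*-13)=439, (33*31 - -20*5)=1123, (-20*-13 - 2*31)=198; twice the area = |1760| = 1760; area = 880; answer 880
Part 2: W1 = 880; threaded value p + q = 881; w = -13; remainder = value at the root: 1*(-13)^2 - 6*(-13)^1 + 3 = (169) + (78) + (3) = 250; answer 250
Part 3: W2 = 250; d = 22913; 22913 = 11 * 2083; sigma = (1 + 11) * (1 + 2083) = 12 * 2084 = 25008; answer 25008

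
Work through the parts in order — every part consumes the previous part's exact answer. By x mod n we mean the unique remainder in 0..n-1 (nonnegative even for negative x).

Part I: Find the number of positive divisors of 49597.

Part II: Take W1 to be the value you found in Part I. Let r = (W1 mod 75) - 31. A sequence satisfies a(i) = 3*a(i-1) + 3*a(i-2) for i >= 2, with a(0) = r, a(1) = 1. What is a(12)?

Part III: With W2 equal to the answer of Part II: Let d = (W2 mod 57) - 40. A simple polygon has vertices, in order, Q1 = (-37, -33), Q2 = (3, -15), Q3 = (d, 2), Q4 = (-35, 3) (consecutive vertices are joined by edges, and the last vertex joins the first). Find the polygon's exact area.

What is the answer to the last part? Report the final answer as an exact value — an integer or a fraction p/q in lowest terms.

Part I: 49597 is prime, so its only divisors are 1 and 49597; count = 2; answer 2
Part II: W1 = 2; r = -29; a(2) = 3*(1) + 3*(-29) = -84; iterating: a(2)=-84, a(3)=-249, a(4)=-999, a(5)=-3744, a(6)=-14229, a(7)=-53919, a(8)=-204444, a(9)=-775089, a(10)=-2938599, a(11)=-11141064, a(12)=-42238989; answer -42238989
Part III: W2 = -42238989; d = -34; cross terms: (-37*-15 - 3*-33)=654, (3*2 - -34*-15)=-504, (-34*3 - -35*2)=-32, (-35*-33 - -37*3)=1266; twice the area = |1384| = 1384; area = 692; answer 692

692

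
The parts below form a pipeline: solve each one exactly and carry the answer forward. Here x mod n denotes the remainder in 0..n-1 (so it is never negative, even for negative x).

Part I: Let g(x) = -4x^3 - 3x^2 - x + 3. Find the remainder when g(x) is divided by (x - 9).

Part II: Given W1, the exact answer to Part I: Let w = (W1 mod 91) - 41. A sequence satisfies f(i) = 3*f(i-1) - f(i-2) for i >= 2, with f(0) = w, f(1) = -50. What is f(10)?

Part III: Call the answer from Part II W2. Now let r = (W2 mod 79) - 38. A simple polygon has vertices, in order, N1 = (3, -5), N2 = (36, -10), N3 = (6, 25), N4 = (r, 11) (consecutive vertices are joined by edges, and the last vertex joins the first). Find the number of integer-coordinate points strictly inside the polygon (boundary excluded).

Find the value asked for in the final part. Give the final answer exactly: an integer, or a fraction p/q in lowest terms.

Part I: remainder = value at the root: -4*(9)^3 - 3*(9)^2 - 1*(9)^1 + 3 = (-2916) + (-243) + (-9) + (3) = -3165; answer -3165
Part II: W1 = -3165; w = -21; f(2) = 3*(-50) - 1*(-21) = -129; iterating: f(2)=-129, f(3)=-337, f(4)=-882, f(5)=-2309, f(6)=-6045, f(7)=-15826, f(8)=-41433, f(9)=-108473, f(10)=-283986; answer -283986
Part III: W2 = -283986; r = -19; cross terms: (3*-10 - 36*-5)=150, (36*25 - 6*-10)=960, (6*11 - -19*25)=541, (-19*-5 - 3*11)=62; twice the area = |1713| = 1713; area = 1713/2; boundary points = 1 + 5 + 1 + 2 = 9; strictly interior points = area - boundary/2 + 1 = 853; answer 853

853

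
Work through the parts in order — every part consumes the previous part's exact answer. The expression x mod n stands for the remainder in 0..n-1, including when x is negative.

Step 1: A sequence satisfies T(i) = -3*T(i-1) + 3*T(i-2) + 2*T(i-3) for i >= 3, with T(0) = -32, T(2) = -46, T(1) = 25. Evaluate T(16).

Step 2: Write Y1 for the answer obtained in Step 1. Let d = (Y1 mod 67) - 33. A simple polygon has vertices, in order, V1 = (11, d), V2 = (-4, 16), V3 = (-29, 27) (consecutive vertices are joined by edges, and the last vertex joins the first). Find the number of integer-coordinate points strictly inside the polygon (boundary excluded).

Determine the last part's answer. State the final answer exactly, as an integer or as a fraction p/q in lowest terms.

107

Step 1: T(3) = -3*(-46) + 3*(25) + 2*(-32) = 149; iterating: T(3)=149, T(4)=-535, T(5)=1960, T(6)=-7187, T(7)=26371, T(8)=-96754, T(9)=355001, T(10)=-1302523, T(11)=4779064, T(12)=-17534759, T(13)=64336423, T(14)=-236055418, T(15)=866106005, T(16)=-3177811423; answer -3177811423
Step 2: Y1 = -3177811423; d = 18; cross terms: (11*16 - -4*18)=248, (-4*27 - -29*16)=356, (-29*18 - 11*27)=-819; twice the area = |-215| = 215; area = 215/2; boundary points = 1 + 1 + 1 = 3; strictly interior points = area - boundary/2 + 1 = 107; answer 107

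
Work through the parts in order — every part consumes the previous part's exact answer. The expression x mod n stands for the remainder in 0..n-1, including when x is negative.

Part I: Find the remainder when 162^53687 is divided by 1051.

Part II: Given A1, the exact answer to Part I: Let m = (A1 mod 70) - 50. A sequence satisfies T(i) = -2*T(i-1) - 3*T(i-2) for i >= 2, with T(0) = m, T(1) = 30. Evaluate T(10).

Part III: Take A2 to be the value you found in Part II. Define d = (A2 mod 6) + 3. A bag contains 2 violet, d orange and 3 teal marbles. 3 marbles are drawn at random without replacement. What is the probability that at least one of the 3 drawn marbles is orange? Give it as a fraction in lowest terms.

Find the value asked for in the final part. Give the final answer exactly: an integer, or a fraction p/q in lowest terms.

23/28

Part I: squarings mod 1051: 162^1=162, 162^2=1020, 162^4=961, 162^8=743, 162^16=274, 162^32=455, 162^64=1029, 162^128=484, 162^256=934, 162^512=26, 162^1024=676, 162^2048=842, 162^4096=590, 162^8192=219, 162^16384=666, 162^32768=34; 162^53687 = 162^1 * 162^2 * 162^4 * 162^16 * 162^32 * 162^128 * 162^256 * 162^4096 * 162^16384 * 162^32768 = 214 (mod 1051); answer 214
Part II: A1 = 214; m = -46; T(2) = -2*(30) - 3*(-46) = 78; iterating: T(2)=78, T(3)=-246, T(4)=258, T(5)=222, T(6)=-1218, T(7)=1770, T(8)=114, T(9)=-5538, T(10)=10734; answer 10734
Part III: A2 = 10734; d = 3; total draws C(8,3) = 56; complement C(5,3) = 10; favorable 56 - 10 = 46; P = 23/28; answer 23/28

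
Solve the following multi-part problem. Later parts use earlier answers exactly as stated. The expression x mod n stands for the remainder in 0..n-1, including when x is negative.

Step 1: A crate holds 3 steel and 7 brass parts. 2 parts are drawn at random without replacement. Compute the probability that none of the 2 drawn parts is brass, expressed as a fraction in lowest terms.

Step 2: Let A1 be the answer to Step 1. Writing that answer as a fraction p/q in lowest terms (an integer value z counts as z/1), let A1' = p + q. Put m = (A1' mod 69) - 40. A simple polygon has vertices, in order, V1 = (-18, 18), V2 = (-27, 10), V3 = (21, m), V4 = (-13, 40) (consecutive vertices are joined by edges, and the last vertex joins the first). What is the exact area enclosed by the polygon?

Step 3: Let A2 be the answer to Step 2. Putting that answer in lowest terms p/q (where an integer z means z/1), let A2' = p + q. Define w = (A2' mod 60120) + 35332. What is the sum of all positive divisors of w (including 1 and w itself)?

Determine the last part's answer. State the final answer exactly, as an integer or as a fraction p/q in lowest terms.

Step 1: total draws C(10,2) = 45; favorable C(3,2) = 3; P = 1/15; answer 1/15
Step 2: A1 = 1/15; threaded value p + q = 16; m = -24; cross terms: (-18*10 - -27*18)=306, (-27*-24 - 21*10)=438, (21*40 - -13*-24)=528, (-13*18 - -18*40)=486; twice the area = |1758| = 1758; area = 879; answer 879
Step 3: A2 = 879; threaded value p + q = 880; w = 36212; 36212 = 2^2 * 11 * 823; sigma = (1 + 2 + 4) * (1 + 11) * (1 + 823) = 7 * 12 * 824 = 69216; answer 69216

69216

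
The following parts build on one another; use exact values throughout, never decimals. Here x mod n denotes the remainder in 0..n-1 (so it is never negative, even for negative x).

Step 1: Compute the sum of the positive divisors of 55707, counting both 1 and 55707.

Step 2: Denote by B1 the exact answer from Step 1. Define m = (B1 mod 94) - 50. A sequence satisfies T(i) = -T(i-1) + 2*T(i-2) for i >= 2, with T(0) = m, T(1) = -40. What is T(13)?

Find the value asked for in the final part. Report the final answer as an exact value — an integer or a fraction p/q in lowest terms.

21800

Step 1: 55707 = 3 * 31 * 599; sigma = (1 + 3) * (1 + 31) * (1 + 599) = 4 * 32 * 600 = 76800; answer 76800
Step 2: B1 = 76800; m = -48; T(2) = -1*(-40) + 2*(-48) = -56; iterating: T(2)=-56, T(3)=-24, T(4)=-88, T(5)=40, T(6)=-216, T(7)=296, T(8)=-728, T(9)=1320, T(10)=-2776, T(11)=5416, T(12)=-10968, T(13)=21800; answer 21800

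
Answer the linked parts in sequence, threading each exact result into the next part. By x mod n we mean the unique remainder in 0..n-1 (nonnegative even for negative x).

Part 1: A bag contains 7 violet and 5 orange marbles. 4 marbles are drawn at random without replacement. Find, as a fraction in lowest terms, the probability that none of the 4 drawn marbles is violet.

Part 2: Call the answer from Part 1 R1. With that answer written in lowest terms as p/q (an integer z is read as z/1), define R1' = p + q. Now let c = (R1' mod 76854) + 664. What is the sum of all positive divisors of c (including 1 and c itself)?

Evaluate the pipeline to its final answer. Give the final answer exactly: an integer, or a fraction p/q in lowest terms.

Part 1: total draws C(12,4) = 495; favorable C(5,4) = 5; P = 1/99; answer 1/99
Part 2: R1 = 1/99; threaded value p + q = 100; c = 764; 764 = 2^2 * 191; sigma = (1 + 2 + 4) * (1 + 191) = 7 * 192 = 1344; answer 1344

1344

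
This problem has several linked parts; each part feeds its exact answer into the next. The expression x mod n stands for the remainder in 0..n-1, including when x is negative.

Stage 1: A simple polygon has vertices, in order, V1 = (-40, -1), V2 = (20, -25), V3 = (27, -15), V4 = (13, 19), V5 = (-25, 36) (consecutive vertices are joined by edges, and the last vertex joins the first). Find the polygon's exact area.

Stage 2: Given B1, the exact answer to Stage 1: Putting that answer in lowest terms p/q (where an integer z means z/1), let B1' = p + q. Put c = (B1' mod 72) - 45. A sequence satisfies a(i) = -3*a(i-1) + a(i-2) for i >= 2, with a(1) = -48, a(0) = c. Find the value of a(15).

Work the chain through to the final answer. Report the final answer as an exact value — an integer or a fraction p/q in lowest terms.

-828471372

Stage 1: cross terms: (-40*-25 - 20*-1)=1020, (20*-15 - 27*-25)=375, (27*19 - 13*-15)=708, (13*36 - -25*19)=943, (-25*-1 - -40*36)=1465; twice the area = |4511| = 4511; area = 4511/2; answer 4511/2
Stage 2: B1 = 4511/2; threaded value p + q = 4513; c = 4; a(2) = -3*(-48) + 1*(4) = 148; iterating: a(2)=148, a(3)=-492, a(4)=1624, a(5)=-5364, a(6)=17716, a(7)=-58512, a(8)=193252, a(9)=-638268, a(10)=2108056, a(11)=-6962436, a(12)=22995364, a(13)=-75948528, a(14)=250840948, a(15)=-828471372; answer -828471372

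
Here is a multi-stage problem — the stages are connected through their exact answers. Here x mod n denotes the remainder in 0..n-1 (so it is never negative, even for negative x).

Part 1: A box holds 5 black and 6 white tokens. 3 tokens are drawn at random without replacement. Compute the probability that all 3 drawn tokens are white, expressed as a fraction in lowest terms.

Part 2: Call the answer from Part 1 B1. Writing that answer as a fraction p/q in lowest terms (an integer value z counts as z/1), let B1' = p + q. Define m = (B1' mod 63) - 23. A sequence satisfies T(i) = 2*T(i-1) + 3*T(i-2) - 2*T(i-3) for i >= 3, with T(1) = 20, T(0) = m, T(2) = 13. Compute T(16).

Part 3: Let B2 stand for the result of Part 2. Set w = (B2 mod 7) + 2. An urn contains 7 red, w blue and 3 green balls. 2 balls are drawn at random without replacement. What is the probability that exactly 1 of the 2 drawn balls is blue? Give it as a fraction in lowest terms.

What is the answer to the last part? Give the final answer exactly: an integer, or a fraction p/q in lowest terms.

10/33

Part 1: total draws C(11,3) = 165; favorable C(6,3) = 20; P = 4/33; answer 4/33
Part 2: B1 = 4/33; threaded value p + q = 37; m = 14; T(3) = 2*(13) + 3*(20) - 2*(14) = 58; iterating: T(3)=58, T(4)=115, T(5)=378, T(6)=985, T(7)=2874, T(8)=7947, T(9)=22546, T(10)=63185, T(11)=178114, T(12)=500691, T(13)=1409354, T(14)=3964553, T(15)=11155786, T(16)=31386523; answer 31386523
Part 3: B2 = 31386523; w = 2; total draws C(12,2) = 66; favorable C(2,1)*C(10,1) = 20; P = 10/33; answer 10/33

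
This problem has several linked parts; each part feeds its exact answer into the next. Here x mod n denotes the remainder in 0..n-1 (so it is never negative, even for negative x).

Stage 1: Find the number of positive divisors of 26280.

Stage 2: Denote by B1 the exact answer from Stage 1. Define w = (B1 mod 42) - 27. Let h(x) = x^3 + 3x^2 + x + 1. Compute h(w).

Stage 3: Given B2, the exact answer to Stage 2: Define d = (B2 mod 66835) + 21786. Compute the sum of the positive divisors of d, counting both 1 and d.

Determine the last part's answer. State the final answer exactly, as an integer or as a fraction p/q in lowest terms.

88008

Stage 1: 26280 = 2^3 * 3^2 * 5 * 73; number of divisors = (3+1) * (2+1) * (1+1) * (1+1) = 48; answer 48
Stage 2: B1 = 48; w = -21; 1*(-21)^3 + 3*(-21)^2 + 1*(-21)^1 + 1 = (-9261) + (1323) + (-21) + (1) = -7958; answer -7958
Stage 3: B2 = -7958; d = 80663; 80663 = 11 * 7333; sigma = (1 + 11) * (1 + 7333) = 12 * 7334 = 88008; answer 88008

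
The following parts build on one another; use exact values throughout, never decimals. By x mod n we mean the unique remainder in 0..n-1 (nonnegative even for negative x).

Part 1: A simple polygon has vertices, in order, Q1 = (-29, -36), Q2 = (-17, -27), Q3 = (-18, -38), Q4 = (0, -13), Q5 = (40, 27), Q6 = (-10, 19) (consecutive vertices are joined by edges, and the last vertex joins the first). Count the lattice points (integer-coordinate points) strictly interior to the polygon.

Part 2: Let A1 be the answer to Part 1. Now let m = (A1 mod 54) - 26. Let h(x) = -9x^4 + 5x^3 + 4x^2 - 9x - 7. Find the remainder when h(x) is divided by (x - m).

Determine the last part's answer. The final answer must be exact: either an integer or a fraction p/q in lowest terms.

Part 1: cross terms: (-29*-27 - -17*-36)=171, (-17*-38 - -18*-27)=160, (-18*-13 - 0*-38)=234, (0*27 - 40*-13)=520, (40*19 - -10*27)=1030, (-10*-36 - -29*19)=911; twice the area = |3026| = 3026; area = 1513; boundary points = 3 + 1 + 1 + 40 + 2 + 1 = 48; strictly interior points = area - boundary/2 + 1 = 1490; answer 1490
Part 2: A1 = 1490; m = 6; remainder = value at the root: -9*(6)^4 + 5*(6)^3 + 4*(6)^2 - 9*(6)^1 - 7 = (-11664) + (1080) + (144) + (-54) + (-7) = -10501; answer -10501

-10501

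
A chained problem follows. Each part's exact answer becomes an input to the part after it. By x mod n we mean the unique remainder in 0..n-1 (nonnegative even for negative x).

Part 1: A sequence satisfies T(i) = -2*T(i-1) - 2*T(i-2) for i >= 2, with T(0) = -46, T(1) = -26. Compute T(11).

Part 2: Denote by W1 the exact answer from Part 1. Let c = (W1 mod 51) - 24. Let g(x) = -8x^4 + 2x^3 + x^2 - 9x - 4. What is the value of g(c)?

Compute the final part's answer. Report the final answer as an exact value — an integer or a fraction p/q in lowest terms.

-3093354

Part 1: T(2) = -2*(-26) - 2*(-46) = 144; iterating: T(2)=144, T(3)=-236, T(4)=184, T(5)=104, T(6)=-576, T(7)=944, T(8)=-736, T(9)=-416, T(10)=2304, T(11)=-3776; answer -3776
Part 2: W1 = -3776; c = 25; -8*(25)^4 + 2*(25)^3 + 1*(25)^2 - 9*(25)^1 - 4 = (-3125000) + (31250) + (625) + (-225) + (-4) = -3093354; answer -3093354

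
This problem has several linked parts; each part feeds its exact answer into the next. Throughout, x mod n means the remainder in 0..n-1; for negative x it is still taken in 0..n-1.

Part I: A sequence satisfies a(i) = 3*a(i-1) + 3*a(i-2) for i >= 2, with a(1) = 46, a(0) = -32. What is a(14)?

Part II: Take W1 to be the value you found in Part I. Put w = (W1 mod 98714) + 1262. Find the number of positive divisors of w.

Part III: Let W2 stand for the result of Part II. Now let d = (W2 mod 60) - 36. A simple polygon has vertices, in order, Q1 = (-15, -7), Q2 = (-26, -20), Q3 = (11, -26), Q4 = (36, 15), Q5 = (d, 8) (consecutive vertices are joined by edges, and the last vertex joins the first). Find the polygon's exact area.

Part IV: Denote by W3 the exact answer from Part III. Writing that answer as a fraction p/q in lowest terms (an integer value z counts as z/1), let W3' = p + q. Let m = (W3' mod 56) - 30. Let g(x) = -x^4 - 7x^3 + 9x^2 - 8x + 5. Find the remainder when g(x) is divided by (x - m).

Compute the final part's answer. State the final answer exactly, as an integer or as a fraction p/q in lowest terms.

-652

Part I: a(2) = 3*(46) + 3*(-32) = 42; iterating: a(2)=42, a(3)=264, a(4)=918, a(5)=3546, a(6)=13392, a(7)=50814, a(8)=192618, a(9)=730296, a(10)=2768742, a(11)=10497114, a(12)=39797568, a(13)=150884046, a(14)=572044842; answer 572044842
Part II: W1 = 572044842; w = 97188; 97188 = 2^2 * 3 * 7 * 13 * 89; number of divisors = (2+1) * (1+1) * (1+1) * (1+1) * (1+1) = 48; answer 48
Part III: W2 = 48; d = 12; cross terms: (-15*-20 - -26*-7)=118, (-26*-26 - 11*-20)=896, (11*15 - 36*-26)=1101, (36*8 - 12*15)=108, (12*-7 - -15*8)=36; twice the area = |2259| = 2259; area = 2259/2; answer 2259/2
Part IV: W3 = 2259/2; threaded value p + q = 2261; m = -9; remainder = value at the root: -1*(-9)^4 - 7*(-9)^3 + 9*(-9)^2 - 8*(-9)^1 + 5 = (-6561) + (5103) + (729) + (72) + (5) = -652; answer -652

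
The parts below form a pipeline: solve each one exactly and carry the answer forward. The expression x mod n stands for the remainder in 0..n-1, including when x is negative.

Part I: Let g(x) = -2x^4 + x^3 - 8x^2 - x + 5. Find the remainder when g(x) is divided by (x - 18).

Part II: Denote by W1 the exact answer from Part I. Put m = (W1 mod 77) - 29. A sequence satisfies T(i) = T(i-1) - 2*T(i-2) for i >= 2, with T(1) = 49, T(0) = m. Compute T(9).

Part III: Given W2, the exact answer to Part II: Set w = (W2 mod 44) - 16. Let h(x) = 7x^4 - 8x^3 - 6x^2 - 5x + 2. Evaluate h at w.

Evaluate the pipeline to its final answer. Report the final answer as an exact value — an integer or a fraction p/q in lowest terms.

Part I: remainder = value at the root: -2*(18)^4 + 1*(18)^3 - 8*(18)^2 - 1*(18)^1 + 5 = (-209952) + (5832) + (-2592) + (-18) + (5) = -206725; answer -206725
Part II: W1 = -206725; m = -9; T(2) = 1*(49) - 2*(-9) = 67; iterating: T(2)=67, T(3)=-31, T(4)=-165, T(5)=-103, T(6)=227, T(7)=433, T(8)=-21, T(9)=-887; answer -887
Part III: W2 = -887; w = 21; 7*(21)^4 - 8*(21)^3 - 6*(21)^2 - 5*(21)^1 + 2 = (1361367) + (-74088) + (-2646) + (-105) + (2) = 1284530; answer 1284530

1284530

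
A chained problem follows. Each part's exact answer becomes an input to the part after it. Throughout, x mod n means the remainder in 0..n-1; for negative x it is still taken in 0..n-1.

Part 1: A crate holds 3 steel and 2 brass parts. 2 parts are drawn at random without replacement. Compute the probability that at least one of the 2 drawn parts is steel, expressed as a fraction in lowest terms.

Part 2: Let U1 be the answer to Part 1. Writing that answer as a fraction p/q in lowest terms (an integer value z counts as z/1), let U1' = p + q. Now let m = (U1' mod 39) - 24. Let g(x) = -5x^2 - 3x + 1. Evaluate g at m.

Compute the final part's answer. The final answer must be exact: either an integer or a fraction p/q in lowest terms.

-109

Part 1: total draws C(5,2) = 10; complement C(2,2) = 1; favorable 10 - 1 = 9; P = 9/10; answer 9/10
Part 2: U1 = 9/10; threaded value p + q = 19; m = -5; -5*(-5)^2 - 3*(-5)^1 + 1 = (-125) + (15) + (1) = -109; answer -109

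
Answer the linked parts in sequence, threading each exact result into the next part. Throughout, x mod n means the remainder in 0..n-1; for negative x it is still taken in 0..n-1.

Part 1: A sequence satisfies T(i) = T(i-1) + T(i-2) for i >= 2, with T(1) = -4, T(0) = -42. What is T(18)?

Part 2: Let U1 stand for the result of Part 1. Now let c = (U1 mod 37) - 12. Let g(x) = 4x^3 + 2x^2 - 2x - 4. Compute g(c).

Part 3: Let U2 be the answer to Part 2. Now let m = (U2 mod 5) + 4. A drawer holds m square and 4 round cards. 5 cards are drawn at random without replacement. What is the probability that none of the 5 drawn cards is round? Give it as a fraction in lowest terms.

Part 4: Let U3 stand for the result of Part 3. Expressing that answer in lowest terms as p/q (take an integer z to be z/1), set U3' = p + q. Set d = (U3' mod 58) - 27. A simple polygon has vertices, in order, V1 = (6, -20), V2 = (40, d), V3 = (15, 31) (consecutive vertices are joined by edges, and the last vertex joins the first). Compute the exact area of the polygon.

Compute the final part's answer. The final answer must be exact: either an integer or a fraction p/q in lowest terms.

Part 1: T(2) = 1*(-4) + 1*(-42) = -46; iterating: T(2)=-46, T(3)=-50, T(4)=-96, T(5)=-146, T(6)=-242, T(7)=-388, T(8)=-630, T(9)=-1018, T(10)=-1648, T(11)=-2666, T(12)=-4314, T(13)=-6980, T(14)=-11294, T(15)=-18274, T(16)=-29568, T(17)=-47842, T(18)=-77410; answer -77410
Part 2: U1 = -77410; c = 19; 4*(19)^3 + 2*(19)^2 - 2*(19)^1 - 4 = (27436) + (722) + (-38) + (-4) = 28116; answer 28116
Part 3: U2 = 28116; m = 5; total draws C(9,5) = 126; favorable C(5,5) = 1; P = 1/126; answer 1/126
Part 4: U3 = 1/126; threaded value p + q = 127; d = -16; cross terms: (6*-16 - 40*-20)=704, (40*31 - 15*-16)=1480, (15*-20 - 6*31)=-486; twice the area = |1698| = 1698; area = 849; answer 849

849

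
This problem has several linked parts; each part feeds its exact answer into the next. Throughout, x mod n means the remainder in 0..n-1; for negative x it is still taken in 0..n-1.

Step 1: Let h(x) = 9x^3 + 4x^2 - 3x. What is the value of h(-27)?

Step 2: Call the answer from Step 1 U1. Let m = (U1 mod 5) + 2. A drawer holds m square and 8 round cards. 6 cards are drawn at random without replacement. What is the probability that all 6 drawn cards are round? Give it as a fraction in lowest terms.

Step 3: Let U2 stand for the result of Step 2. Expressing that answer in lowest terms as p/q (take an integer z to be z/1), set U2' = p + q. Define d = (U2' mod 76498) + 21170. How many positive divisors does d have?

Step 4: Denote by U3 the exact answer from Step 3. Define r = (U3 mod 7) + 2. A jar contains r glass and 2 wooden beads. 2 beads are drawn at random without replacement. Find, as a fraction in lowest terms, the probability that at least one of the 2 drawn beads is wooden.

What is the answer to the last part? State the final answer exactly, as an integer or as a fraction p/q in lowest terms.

3/5

Step 1: 9*(-27)^3 + 4*(-27)^2 - 3*(-27)^1 = (-177147) + (2916) + (81) = -174150; answer -174150
Step 2: U1 = -174150; m = 2; total draws C(10,6) = 210; favorable C(8,6) = 28; P = 2/15; answer 2/15
Step 3: U2 = 2/15; threaded value p + q = 17; d = 21187; 21187 is prime, so its only divisors are 1 and 21187; count = 2; answer 2
Step 4: U3 = 2; r = 4; total draws C(6,2) = 15; complement C(4,2) = 6; favorable 15 - 6 = 9; P = 3/5; answer 3/5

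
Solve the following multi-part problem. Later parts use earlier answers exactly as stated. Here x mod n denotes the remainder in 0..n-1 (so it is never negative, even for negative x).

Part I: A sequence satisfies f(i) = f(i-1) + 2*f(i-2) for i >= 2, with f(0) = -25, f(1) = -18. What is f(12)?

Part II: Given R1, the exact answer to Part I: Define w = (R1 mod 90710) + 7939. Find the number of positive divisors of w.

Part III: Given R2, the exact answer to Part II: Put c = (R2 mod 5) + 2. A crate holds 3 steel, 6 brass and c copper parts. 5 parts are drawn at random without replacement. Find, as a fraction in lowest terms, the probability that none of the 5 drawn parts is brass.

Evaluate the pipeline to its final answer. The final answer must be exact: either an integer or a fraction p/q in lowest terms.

Part I: f(2) = 1*(-18) + 2*(-25) = -68; iterating: f(2)=-68, f(3)=-104, f(4)=-240, f(5)=-448, f(6)=-928, f(7)=-1824, f(8)=-3680, f(9)=-7328, f(10)=-14688, f(11)=-29344, f(12)=-58720; answer -58720
Part II: R1 = -58720; w = 39929; 39929 is prime, so its only divisors are 1 and 39929; count = 2; answer 2
Part III: R2 = 2; c = 4; total draws C(13,5) = 1287; favorable C(7,5) = 21; P = 7/429; answer 7/429

7/429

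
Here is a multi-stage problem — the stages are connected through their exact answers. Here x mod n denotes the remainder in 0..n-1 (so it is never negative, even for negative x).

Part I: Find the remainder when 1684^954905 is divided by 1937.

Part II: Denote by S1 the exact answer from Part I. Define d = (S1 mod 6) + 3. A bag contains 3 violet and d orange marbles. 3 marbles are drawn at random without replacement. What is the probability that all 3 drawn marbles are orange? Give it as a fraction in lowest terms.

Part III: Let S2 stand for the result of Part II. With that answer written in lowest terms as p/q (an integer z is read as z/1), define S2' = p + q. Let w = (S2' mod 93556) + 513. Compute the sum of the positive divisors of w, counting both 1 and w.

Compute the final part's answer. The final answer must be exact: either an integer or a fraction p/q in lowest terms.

Part I: squarings mod 1937: 1684^1=1684, 1684^2=88, 1684^4=1933, 1684^8=16, 1684^16=256, 1684^32=1615, 1684^64=1023, 1684^128=549, 1684^256=1166, 1684^512=1719, 1684^1024=1036, 1684^2048=198, 1684^4096=464, 1684^8192=289, 1684^16384=230, 1684^32768=601, 1684^65536=919, 1684^131072=29, 1684^262144=841, 1684^524288=276; 1684^954905 = 1684^1 * 1684^8 * 1684^16 * 1684^512 * 1684^4096 * 1684^32768 * 1684^131072 * 1684^262144 * 1684^524288 = 869 (mod 1937); answer 869
Part II: S1 = 869; d = 8; total draws C(11,3) = 165; favorable C(8,3) = 56; P = 56/165; answer 56/165
Part III: S2 = 56/165; threaded value p + q = 221; w = 734; 734 = 2 * 367; sigma = (1 + 2) * (1 + 367) = 3 * 368 = 1104; answer 1104

1104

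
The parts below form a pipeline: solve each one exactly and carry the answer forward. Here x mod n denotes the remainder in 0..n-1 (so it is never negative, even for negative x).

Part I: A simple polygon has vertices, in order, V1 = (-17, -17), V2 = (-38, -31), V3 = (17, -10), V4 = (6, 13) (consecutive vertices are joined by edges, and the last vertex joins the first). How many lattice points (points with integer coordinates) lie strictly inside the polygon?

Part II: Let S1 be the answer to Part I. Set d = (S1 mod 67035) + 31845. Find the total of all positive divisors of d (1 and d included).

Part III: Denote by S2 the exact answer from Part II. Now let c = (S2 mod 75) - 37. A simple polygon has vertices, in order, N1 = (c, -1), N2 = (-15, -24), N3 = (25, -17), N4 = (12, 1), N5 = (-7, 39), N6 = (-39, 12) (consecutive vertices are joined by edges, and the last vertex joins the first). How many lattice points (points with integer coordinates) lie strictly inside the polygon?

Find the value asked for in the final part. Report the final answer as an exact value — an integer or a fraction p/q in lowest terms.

Part I: cross terms: (-17*-31 - -38*-17)=-119, (-38*-10 - 17*-31)=907, (17*13 - 6*-10)=281, (6*-17 - -17*13)=119; twice the area = |1188| = 1188; area = 594; boundary points = 7 + 1 + 1 + 1 = 10; strictly interior points = area - boundary/2 + 1 = 590; answer 590
Part II: S1 = 590; d = 32435; 32435 = 5 * 13 * 499; sigma = (1 + 5) * (1 + 13) * (1 + 499) = 6 * 14 * 500 = 42000; answer 42000
Part III: S2 = 42000; c = -37; cross terms: (-37*-24 - -15*-1)=873, (-15*-17 - 25*-24)=855, (25*1 - 12*-17)=229, (12*39 - -7*1)=475, (-7*12 - -39*39)=1437, (-39*-1 - -37*12)=483; twice the area = |4352| = 4352; area = 2176; boundary points = 1 + 1 + 1 + 19 + 1 + 1 = 24; strictly interior points = area - boundary/2 + 1 = 2165; answer 2165

2165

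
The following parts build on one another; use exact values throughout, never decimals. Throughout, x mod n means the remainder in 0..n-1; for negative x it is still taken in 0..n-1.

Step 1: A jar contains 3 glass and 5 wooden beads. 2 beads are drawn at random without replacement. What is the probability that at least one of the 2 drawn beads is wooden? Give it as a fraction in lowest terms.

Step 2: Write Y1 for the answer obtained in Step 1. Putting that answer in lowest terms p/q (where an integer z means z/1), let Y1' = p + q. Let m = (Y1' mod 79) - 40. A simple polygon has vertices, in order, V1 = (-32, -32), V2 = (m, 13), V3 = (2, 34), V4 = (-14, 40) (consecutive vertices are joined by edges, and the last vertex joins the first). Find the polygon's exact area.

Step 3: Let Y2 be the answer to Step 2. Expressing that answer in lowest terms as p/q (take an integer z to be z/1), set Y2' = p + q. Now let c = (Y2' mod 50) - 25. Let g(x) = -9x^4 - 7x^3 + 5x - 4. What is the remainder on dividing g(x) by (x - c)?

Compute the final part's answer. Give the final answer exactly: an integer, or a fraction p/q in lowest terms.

-2889340

Step 1: total draws C(8,2) = 28; complement C(3,2) = 3; favorable 28 - 3 = 25; P = 25/28; answer 25/28
Step 2: Y1 = 25/28; threaded value p + q = 53; m = 13; cross terms: (-32*13 - 13*-32)=0, (13*34 - 2*13)=416, (2*40 - -14*34)=556, (-14*-32 - -32*40)=1728; twice the area = |2700| = 2700; area = 1350; answer 1350
Step 3: Y2 = 1350; threaded value p + q = 1351; c = -24; remainder = value at the root: -9*(-24)^4 - 7*(-24)^3 + 5*(-24)^1 - 4 = (-2985984) + (96768) + (-120) + (-4) = -2889340; answer -2889340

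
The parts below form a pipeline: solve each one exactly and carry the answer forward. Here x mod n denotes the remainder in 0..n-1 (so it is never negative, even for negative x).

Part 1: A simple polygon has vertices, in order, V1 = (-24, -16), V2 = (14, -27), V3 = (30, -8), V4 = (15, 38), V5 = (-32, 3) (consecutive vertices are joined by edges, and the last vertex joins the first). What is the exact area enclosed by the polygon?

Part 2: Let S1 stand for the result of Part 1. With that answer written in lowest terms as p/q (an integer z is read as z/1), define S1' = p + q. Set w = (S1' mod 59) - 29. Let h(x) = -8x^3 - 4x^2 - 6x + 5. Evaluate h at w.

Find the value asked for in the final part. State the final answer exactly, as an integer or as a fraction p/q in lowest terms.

16983

Part 1: cross terms: (-24*-27 - 14*-16)=872, (14*-8 - 30*-27)=698, (30*38 - 15*-8)=1260, (15*3 - -32*38)=1261, (-32*-16 - -24*3)=584; twice the area = |4675| = 4675; area = 4675/2; answer 4675/2
Part 2: S1 = 4675/2; threaded value p + q = 4677; w = -13; -8*(-13)^3 - 4*(-13)^2 - 6*(-13)^1 + 5 = (17576) + (-676) + (78) + (5) = 16983; answer 16983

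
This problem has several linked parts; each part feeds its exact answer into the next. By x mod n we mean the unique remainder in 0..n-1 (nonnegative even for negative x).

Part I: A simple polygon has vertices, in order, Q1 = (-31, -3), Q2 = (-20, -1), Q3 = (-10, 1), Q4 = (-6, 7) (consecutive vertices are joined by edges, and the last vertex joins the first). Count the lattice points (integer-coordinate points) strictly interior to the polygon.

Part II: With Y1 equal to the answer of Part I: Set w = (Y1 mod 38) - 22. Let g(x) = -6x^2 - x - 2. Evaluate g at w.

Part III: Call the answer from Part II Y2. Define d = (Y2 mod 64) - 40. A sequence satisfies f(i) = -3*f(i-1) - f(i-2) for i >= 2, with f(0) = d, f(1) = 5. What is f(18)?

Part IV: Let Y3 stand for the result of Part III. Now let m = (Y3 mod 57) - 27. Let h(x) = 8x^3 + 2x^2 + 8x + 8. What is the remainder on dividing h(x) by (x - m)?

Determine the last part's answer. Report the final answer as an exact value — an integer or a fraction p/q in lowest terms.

Part I: cross terms: (-31*-1 - -20*-3)=-29, (-20*1 - -10*-1)=-30, (-10*7 - -6*1)=-64, (-6*-3 - -31*7)=235; twice the area = |112| = 112; area = 56; boundary points = 1 + 2 + 2 + 5 = 10; strictly interior points = area - boundary/2 + 1 = 52; answer 52
Part II: Y1 = 52; w = -8; -6*(-8)^2 - 1*(-8)^1 - 2 = (-384) + (8) + (-2) = -378; answer -378
Part III: Y2 = -378; d = -34; f(2) = -3*(5) - 1*(-34) = 19; iterating: f(2)=19, f(3)=-62, f(4)=167, f(5)=-439, f(6)=1150, f(7)=-3011, f(8)=7883, f(9)=-20638, f(10)=54031, f(11)=-141455, f(12)=370334, f(13)=-969547, f(14)=2538307, f(15)=-6645374, f(16)=17397815, f(17)=-45548071, f(18)=119246398; answer 119246398
Part IV: Y3 = 119246398; m = -23; remainder = value at the root: 8*(-23)^3 + 2*(-23)^2 + 8*(-23)^1 + 8 = (-97336) + (1058) + (-184) + (8) = -96454; answer -96454

-96454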